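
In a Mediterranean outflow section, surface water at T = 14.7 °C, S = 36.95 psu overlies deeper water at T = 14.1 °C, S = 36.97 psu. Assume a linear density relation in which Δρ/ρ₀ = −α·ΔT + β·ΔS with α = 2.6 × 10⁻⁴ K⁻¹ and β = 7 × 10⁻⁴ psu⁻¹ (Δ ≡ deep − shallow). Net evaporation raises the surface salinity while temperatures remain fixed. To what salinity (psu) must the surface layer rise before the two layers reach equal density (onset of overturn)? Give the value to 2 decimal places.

Neutral buoyancy requires −α(T_deep − T_surf) + β(S_deep − S_surf′) = 0.
S_surf′ = S_deep − (α/β)·ΔT = 36.97 − (2.6 × 10⁻⁴/7 × 10⁻⁴)·(-0.6) = 37.1929 psu.
Increase required: 37.1929 − 36.95 = 0.2429 psu.

37.19 psu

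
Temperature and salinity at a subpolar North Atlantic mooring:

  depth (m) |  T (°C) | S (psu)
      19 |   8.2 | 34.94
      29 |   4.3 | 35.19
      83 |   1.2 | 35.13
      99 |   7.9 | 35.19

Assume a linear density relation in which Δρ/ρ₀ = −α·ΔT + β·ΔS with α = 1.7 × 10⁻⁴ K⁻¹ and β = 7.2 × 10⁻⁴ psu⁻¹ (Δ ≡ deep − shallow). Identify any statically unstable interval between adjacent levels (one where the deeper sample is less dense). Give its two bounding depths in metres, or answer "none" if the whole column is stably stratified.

Evaluate Δρ/ρ₀ = −αΔT + βΔS across each adjacent pair:
  19–29 m: −αΔT+βΔS = −(1.7 × 10⁻⁴)(-3.9)+(7.2 × 10⁻⁴)(+0.25) = 8.4 × 10⁻⁴ → stable
  29–83 m: −αΔT+βΔS = −(1.7 × 10⁻⁴)(-3.1)+(7.2 × 10⁻⁴)(-0.06) = 4.8 × 10⁻⁴ → stable
  83–99 m: −αΔT+βΔS = −(1.7 × 10⁻⁴)(+6.7)+(7.2 × 10⁻⁴)(+0.06) = -1.1 × 10⁻³ → UNSTABLE
The 83–99 m interval has Δρ < 0: lighter water underlies denser water.

83–99 m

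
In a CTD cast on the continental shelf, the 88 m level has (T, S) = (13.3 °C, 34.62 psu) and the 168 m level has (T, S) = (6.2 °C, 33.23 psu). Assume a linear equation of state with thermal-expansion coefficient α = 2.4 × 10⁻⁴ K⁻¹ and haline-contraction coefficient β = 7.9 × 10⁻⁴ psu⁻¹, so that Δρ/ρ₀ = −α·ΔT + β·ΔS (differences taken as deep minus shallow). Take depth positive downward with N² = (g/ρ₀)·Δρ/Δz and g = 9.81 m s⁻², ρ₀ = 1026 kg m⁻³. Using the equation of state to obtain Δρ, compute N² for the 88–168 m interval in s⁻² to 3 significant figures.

ΔT = -7.1 K, ΔS = -1.39 psu (deep − shallow).
Δρ/ρ₀ = −αΔT + βΔS = 1.704 × 10⁻³ − 1.0981 × 10⁻³ = 6.059 × 10⁻⁴, so Δρ ≈ 0.6217 kg m⁻³.
N² = (g/ρ₀)·Δρ/Δz = g·(Δρ/ρ₀)/Δz = 9.81 × 6.059 × 10⁻⁴ / 80 = 7.4298 × 10⁻⁵ s⁻² ≈ 7.43 × 10⁻⁵ s⁻².

7.43 × 10⁻⁵ s⁻²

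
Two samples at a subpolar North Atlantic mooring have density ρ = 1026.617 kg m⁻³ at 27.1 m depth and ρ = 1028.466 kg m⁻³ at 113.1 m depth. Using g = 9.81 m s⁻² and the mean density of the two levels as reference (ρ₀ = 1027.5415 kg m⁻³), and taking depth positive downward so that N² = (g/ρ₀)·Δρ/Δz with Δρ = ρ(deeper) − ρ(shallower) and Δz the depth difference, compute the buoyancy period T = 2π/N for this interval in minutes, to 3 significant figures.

7.31 min

Δρ = 1028.466 − 1026.617 = 1.849 kg m⁻³ over Δz = 113.1 − 27.1 = 86 m.
N² = (9.81/1027.5415) × (1.849/86) = 2.0526 × 10⁻⁴ s⁻².
N = √(2.0526 × 10⁻⁴) = 0.014327 rad s⁻¹, so T = 2π/N = 438.56 s = 7.3093 min ≈ 7.31 min.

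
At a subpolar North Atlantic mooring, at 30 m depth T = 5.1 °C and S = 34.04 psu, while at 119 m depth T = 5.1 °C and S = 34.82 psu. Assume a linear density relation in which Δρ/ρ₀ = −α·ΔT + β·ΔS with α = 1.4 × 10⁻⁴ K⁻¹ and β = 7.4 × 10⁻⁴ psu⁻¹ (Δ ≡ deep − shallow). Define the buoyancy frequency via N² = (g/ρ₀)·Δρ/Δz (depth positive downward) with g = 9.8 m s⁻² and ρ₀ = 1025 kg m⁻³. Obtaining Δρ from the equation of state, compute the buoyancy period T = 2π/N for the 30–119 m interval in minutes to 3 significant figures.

ΔT = +0.0 K, ΔS = +0.78 psu (deep − shallow).
Δρ/ρ₀ = −αΔT + βΔS = 0 + 5.772 × 10⁻⁴ = 5.772 × 10⁻⁴, so Δρ ≈ 0.5916 kg m⁻³.
N² = (g/ρ₀)·Δρ/Δz = g·(Δρ/ρ₀)/Δz = 9.8 × 5.772 × 10⁻⁴ / 89 = 6.3557 × 10⁻⁵ s⁻².
N = √(6.3557 × 10⁻⁵) = 7.9723 × 10⁻³ rad s⁻¹ → T = 2π/N = 788.13 s = 13.136 min ≈ 13.1 min.

13.1 min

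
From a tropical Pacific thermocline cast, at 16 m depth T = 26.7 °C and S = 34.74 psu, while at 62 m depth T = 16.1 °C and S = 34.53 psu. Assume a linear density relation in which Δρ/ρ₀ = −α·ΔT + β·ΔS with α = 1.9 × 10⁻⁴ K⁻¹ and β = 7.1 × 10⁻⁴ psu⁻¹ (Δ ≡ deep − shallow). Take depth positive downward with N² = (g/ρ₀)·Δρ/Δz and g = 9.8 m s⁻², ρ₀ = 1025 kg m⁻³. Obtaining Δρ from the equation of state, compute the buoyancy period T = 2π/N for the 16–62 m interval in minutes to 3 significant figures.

ΔT = -10.6 K, ΔS = -0.21 psu (deep − shallow).
Δρ/ρ₀ = −αΔT + βΔS = 2.014 × 10⁻³ − 1.491 × 10⁻⁴ = 1.8649 × 10⁻³, so Δρ ≈ 1.912 kg m⁻³.
N² = (g/ρ₀)·Δρ/Δz = g·(Δρ/ρ₀)/Δz = 9.8 × 1.8649 × 10⁻³ / 46 = 3.9730 × 10⁻⁴ s⁻².
N = √(3.9730 × 10⁻⁴) = 0.019932 rad s⁻¹ → T = 2π/N = 315.23 s = 5.2538 min ≈ 5.25 min.

5.25 min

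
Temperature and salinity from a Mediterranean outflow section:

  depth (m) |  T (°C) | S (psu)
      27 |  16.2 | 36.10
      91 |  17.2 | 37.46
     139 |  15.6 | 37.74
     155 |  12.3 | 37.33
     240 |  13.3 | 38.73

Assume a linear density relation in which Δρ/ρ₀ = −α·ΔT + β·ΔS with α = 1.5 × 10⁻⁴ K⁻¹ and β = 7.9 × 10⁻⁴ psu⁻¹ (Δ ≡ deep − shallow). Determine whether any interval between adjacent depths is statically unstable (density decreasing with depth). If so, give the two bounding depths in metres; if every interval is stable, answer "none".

none

Evaluate Δρ/ρ₀ = −αΔT + βΔS across each adjacent pair:
  27–91 m: −αΔT+βΔS = −(1.5 × 10⁻⁴)(+1.0)+(7.9 × 10⁻⁴)(+1.36) = 9.2 × 10⁻⁴ → stable
  91–139 m: −αΔT+βΔS = −(1.5 × 10⁻⁴)(-1.6)+(7.9 × 10⁻⁴)(+0.28) = 4.6 × 10⁻⁴ → stable
  139–155 m: −αΔT+βΔS = −(1.5 × 10⁻⁴)(-3.3)+(7.9 × 10⁻⁴)(-0.41) = 1.7 × 10⁻⁴ → stable
  155–240 m: −αΔT+βΔS = −(1.5 × 10⁻⁴)(+1.0)+(7.9 × 10⁻⁴)(+1.40) = 9.6 × 10⁻⁴ → stable
Every interval has Δρ > 0: the column is stably stratified throughout.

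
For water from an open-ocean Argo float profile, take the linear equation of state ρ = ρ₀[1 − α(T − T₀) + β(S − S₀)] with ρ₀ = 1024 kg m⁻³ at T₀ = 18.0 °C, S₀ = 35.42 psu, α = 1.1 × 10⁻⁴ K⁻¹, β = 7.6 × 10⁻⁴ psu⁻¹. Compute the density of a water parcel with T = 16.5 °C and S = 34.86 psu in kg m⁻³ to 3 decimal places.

1023.733 kg m⁻³

T − T₀ = -1.5 K, S − S₀ = -0.56 psu.
Bracket = 1 − α·(-1.5) + β·(-0.56) = 1 + (-2.606 × 10⁻⁴) = 0.9997394.
ρ = 1024 × 0.9997394 = 1023.733 kg m⁻³.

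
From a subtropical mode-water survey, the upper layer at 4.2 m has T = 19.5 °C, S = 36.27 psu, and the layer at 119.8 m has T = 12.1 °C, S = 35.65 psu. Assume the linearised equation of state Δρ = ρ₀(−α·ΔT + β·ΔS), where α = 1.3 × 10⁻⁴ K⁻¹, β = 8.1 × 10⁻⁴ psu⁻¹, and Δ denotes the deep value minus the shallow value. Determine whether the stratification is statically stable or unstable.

ΔT = 12.1 − 19.5 = -7.4 K and ΔS = 35.65 − 36.27 = -0.62 psu (deep − shallow).
−αΔT = 9.62 × 10⁻⁴; βΔS = -5.022 × 10⁻⁴; sum Δρ/ρ₀ = 4.598 × 10⁻⁴.
Δρ/ρ₀ > 0, so Δρ > 0: deeper water is denser → statically stable.

stable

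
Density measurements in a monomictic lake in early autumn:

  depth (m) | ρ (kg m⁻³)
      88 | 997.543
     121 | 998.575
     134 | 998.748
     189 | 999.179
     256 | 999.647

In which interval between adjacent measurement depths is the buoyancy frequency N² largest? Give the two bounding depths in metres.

Compute the density gradient over each adjacent pair:
  88–121 m: Δρ/Δz = 1.032/33 = 0.031 kg m⁻⁴
  121–134 m: Δρ/Δz = 0.173/13 = 0.013 kg m⁻⁴
  134–189 m: Δρ/Δz = 0.431/55 = 7.8 × 10⁻³ kg m⁻⁴
  189–256 m: Δρ/Δz = 0.468/67 = 7.0 × 10⁻³ kg m⁻⁴
The largest gradient is in the 88–121 m interval — the pycnocline.

88–121 m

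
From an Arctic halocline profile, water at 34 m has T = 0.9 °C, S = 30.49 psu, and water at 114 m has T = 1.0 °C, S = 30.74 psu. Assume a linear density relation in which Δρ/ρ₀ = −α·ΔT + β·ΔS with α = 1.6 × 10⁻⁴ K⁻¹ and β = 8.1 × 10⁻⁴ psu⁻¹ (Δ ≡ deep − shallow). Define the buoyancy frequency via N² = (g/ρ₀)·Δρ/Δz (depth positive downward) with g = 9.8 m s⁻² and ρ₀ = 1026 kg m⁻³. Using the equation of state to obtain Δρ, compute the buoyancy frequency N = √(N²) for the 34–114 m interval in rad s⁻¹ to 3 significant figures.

4.78 × 10⁻³ rad s⁻¹

ΔT = +0.1 K, ΔS = +0.25 psu (deep − shallow).
Δρ/ρ₀ = −αΔT + βΔS = -1.60 × 10⁻⁵ + 2.025 × 10⁻⁴ = 1.865 × 10⁻⁴, so Δρ ≈ 0.1913 kg m⁻³.
N² = (g/ρ₀)·Δρ/Δz = g·(Δρ/ρ₀)/Δz = 9.8 × 1.865 × 10⁻⁴ / 80 = 2.2846 × 10⁻⁵ s⁻².
N = √(2.2846 × 10⁻⁵) = 4.7797 × 10⁻³ rad s⁻¹ ≈ 4.78 × 10⁻³ rad s⁻¹.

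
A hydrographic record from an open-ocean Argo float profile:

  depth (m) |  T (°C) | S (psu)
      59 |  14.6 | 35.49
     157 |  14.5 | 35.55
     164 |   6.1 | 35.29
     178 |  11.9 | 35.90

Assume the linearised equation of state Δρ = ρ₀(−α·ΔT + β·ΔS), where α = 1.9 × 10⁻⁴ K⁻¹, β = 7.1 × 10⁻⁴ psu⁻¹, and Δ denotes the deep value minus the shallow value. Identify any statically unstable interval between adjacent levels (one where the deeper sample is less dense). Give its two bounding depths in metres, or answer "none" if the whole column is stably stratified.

164–178 m

Evaluate Δρ/ρ₀ = −αΔT + βΔS across each adjacent pair:
  59–157 m: −αΔT+βΔS = −(1.9 × 10⁻⁴)(-0.1)+(7.1 × 10⁻⁴)(+0.06) = 6.2 × 10⁻⁵ → stable
  157–164 m: −αΔT+βΔS = −(1.9 × 10⁻⁴)(-8.4)+(7.1 × 10⁻⁴)(-0.26) = 1.4 × 10⁻³ → stable
  164–178 m: −αΔT+βΔS = −(1.9 × 10⁻⁴)(+5.8)+(7.1 × 10⁻⁴)(+0.61) = -6.7 × 10⁻⁴ → UNSTABLE
The 164–178 m interval has Δρ < 0: lighter water underlies denser water.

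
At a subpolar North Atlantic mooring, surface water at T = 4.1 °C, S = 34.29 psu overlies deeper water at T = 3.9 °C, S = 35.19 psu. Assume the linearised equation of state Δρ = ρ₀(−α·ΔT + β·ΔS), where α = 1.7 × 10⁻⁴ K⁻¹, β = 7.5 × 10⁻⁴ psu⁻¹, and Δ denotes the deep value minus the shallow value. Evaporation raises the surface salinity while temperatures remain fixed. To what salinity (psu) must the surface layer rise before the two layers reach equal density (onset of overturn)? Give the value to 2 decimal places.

35.24 psu

Neutral buoyancy requires −α(T_deep − T_surf) + β(S_deep − S_surf′) = 0.
S_surf′ = S_deep − (α/β)·ΔT = 35.19 − (1.7 × 10⁻⁴/7.5 × 10⁻⁴)·(-0.2) = 35.2353 psu.
Increase required: 35.2353 − 34.29 = 0.9453 psu.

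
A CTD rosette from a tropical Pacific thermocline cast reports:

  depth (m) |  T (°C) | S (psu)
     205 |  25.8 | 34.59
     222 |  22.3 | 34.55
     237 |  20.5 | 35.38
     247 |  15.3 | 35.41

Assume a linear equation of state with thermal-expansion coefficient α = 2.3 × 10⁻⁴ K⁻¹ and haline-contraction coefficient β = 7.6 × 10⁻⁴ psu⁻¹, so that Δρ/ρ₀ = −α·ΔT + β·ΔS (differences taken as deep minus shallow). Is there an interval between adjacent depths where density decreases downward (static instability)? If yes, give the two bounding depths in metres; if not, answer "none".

Evaluate Δρ/ρ₀ = −αΔT + βΔS across each adjacent pair:
  205–222 m: −αΔT+βΔS = −(2.3 × 10⁻⁴)(-3.5)+(7.6 × 10⁻⁴)(-0.04) = 7.7 × 10⁻⁴ → stable
  222–237 m: −αΔT+βΔS = −(2.3 × 10⁻⁴)(-1.8)+(7.6 × 10⁻⁴)(+0.83) = 1.0 × 10⁻³ → stable
  237–247 m: −αΔT+βΔS = −(2.3 × 10⁻⁴)(-5.2)+(7.6 × 10⁻⁴)(+0.03) = 1.2 × 10⁻³ → stable
Every interval has Δρ > 0: the column is stably stratified throughout.

none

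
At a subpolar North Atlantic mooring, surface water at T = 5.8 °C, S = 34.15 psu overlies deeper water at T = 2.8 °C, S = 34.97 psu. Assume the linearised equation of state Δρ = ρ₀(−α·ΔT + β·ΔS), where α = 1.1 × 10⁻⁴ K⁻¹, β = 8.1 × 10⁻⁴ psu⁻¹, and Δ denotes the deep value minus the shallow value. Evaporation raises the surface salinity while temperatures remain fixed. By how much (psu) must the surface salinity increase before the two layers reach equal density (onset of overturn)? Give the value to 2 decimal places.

1.23 psu

Neutral buoyancy requires −α(T_deep − T_surf) + β(S_deep − S_surf′) = 0.
S_surf′ = S_deep − (α/β)·ΔT = 34.97 − (1.1 × 10⁻⁴/8.1 × 10⁻⁴)·(-3.0) = 35.3774 psu.
Increase required: 35.3774 − 34.15 = 1.2274 psu.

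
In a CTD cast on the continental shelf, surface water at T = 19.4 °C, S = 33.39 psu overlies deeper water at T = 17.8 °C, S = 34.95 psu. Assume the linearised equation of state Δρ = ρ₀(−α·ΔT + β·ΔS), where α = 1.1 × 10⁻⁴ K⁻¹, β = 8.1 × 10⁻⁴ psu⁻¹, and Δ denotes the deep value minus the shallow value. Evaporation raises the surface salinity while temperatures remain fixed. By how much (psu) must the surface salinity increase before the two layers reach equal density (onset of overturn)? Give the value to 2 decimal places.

Neutral buoyancy requires −α(T_deep − T_surf) + β(S_deep − S_surf′) = 0.
S_surf′ = S_deep − (α/β)·ΔT = 34.95 − (1.1 × 10⁻⁴/8.1 × 10⁻⁴)·(-1.6) = 35.1673 psu.
Increase required: 35.1673 − 33.39 = 1.7773 psu.

1.78 psu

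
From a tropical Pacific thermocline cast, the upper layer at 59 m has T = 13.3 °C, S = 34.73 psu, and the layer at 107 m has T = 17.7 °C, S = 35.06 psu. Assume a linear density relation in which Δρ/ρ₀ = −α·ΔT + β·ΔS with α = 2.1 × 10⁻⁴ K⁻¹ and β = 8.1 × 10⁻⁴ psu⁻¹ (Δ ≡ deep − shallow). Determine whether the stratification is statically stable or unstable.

unstable

ΔT = 17.7 − 13.3 = +4.4 K and ΔS = 35.06 − 34.73 = +0.33 psu (deep − shallow).
−αΔT = -9.24 × 10⁻⁴; βΔS = 2.673 × 10⁻⁴; sum Δρ/ρ₀ = -6.567 × 10⁻⁴.
Δρ/ρ₀ < 0, so Δρ < 0: deeper water is lighter → statically unstable; the column would overturn.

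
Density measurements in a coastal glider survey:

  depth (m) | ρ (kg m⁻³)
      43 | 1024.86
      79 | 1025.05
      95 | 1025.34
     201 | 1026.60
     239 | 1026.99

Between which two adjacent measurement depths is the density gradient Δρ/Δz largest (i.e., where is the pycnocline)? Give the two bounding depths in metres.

79–95 m

Compute the density gradient over each adjacent pair:
  43–79 m: Δρ/Δz = 0.19/36 = 5.3 × 10⁻³ kg m⁻⁴
  79–95 m: Δρ/Δz = 0.29/16 = 0.018 kg m⁻⁴
  95–201 m: Δρ/Δz = 1.26/106 = 0.012 kg m⁻⁴
  201–239 m: Δρ/Δz = 0.39/38 = 0.010 kg m⁻⁴
The largest gradient is in the 79–95 m interval — the pycnocline.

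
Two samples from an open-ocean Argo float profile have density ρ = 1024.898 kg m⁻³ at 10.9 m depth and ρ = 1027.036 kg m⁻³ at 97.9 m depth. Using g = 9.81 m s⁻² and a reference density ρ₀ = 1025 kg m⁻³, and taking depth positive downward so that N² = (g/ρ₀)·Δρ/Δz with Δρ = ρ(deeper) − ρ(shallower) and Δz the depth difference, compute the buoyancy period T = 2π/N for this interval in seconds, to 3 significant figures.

Δρ = 1027.036 − 1024.898 = 2.138 kg m⁻³ over Δz = 97.9 − 10.9 = 87 m.
N² = (9.81/1025) × (2.138/87) = 2.3520 × 10⁻⁴ s⁻².
N = √(2.3520 × 10⁻⁴) = 0.015336 rad s⁻¹, so T = 2π/N = 409.70 s ≈ 410 s.

410 s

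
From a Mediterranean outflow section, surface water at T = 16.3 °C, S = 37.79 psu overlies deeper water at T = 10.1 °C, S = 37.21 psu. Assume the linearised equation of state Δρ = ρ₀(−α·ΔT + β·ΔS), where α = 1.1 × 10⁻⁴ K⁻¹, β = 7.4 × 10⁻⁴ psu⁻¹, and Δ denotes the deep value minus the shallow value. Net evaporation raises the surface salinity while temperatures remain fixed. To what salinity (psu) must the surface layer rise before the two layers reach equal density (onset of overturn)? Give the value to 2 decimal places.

38.13 psu

Neutral buoyancy requires −α(T_deep − T_surf) + β(S_deep − S_surf′) = 0.
S_surf′ = S_deep − (α/β)·ΔT = 37.21 − (1.1 × 10⁻⁴/7.4 × 10⁻⁴)·(-6.2) = 38.1316 psu.
Increase required: 38.1316 − 37.79 = 0.3416 psu.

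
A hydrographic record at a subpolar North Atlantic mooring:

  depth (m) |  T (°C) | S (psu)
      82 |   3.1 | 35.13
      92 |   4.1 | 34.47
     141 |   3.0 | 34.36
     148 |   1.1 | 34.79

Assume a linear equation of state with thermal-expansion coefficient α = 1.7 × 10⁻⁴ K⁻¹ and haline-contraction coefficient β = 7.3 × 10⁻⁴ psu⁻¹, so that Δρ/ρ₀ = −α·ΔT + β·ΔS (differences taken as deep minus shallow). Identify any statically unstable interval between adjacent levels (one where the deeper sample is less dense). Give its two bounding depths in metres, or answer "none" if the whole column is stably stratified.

Evaluate Δρ/ρ₀ = −αΔT + βΔS across each adjacent pair:
  82–92 m: −αΔT+βΔS = −(1.7 × 10⁻⁴)(+1.0)+(7.3 × 10⁻⁴)(-0.66) = -6.5 × 10⁻⁴ → UNSTABLE
  92–141 m: −αΔT+βΔS = −(1.7 × 10⁻⁴)(-1.1)+(7.3 × 10⁻⁴)(-0.11) = 1.1 × 10⁻⁴ → stable
  141–148 m: −αΔT+βΔS = −(1.7 × 10⁻⁴)(-1.9)+(7.3 × 10⁻⁴)(+0.43) = 6.4 × 10⁻⁴ → stable
The 82–92 m interval has Δρ < 0: lighter water underlies denser water.

82–92 m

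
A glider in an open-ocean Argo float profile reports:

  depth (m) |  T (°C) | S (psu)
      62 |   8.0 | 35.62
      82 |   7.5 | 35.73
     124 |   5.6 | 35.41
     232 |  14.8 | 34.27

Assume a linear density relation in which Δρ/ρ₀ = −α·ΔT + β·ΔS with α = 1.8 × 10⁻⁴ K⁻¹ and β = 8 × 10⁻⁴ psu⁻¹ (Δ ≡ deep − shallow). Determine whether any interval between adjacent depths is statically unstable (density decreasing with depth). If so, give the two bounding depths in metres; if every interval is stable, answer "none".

Evaluate Δρ/ρ₀ = −αΔT + βΔS across each adjacent pair:
  62–82 m: −αΔT+βΔS = −(1.8 × 10⁻⁴)(-0.5)+(8 × 10⁻⁴)(+0.11) = 1.8 × 10⁻⁴ → stable
  82–124 m: −αΔT+βΔS = −(1.8 × 10⁻⁴)(-1.9)+(8 × 10⁻⁴)(-0.32) = 8.6 × 10⁻⁵ → stable
  124–232 m: −αΔT+βΔS = −(1.8 × 10⁻⁴)(+9.2)+(8 × 10⁻⁴)(-1.14) = -2.6 × 10⁻³ → UNSTABLE
The 124–232 m interval has Δρ < 0: lighter water underlies denser water.

124–232 m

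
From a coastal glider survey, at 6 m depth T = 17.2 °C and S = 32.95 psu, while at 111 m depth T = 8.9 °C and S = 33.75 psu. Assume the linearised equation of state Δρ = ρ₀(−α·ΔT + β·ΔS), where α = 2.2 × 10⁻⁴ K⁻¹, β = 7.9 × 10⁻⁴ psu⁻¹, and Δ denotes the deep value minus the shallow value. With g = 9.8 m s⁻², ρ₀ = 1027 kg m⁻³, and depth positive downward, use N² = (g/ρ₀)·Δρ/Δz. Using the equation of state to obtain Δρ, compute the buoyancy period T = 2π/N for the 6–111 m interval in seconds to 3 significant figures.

ΔT = -8.3 K, ΔS = +0.80 psu (deep − shallow).
Δρ/ρ₀ = −αΔT + βΔS = 1.826 × 10⁻³ + 6.32 × 10⁻⁴ = 2.458 × 10⁻³, so Δρ ≈ 2.524 kg m⁻³.
N² = (g/ρ₀)·Δρ/Δz = g·(Δρ/ρ₀)/Δz = 9.8 × 2.458 × 10⁻³ / 105 = 2.2941 × 10⁻⁴ s⁻².
N = √(2.2941 × 10⁻⁴) = 0.015146 rad s⁻¹ → T = 2π/N = 414.84 s ≈ 415 s.

415 s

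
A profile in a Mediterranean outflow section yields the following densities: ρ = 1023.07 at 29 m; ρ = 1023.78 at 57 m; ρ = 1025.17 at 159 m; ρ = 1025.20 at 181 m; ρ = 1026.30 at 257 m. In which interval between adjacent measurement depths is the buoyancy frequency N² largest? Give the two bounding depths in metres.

Compute the density gradient over each adjacent pair:
  29–57 m: Δρ/Δz = 0.71/28 = 0.025 kg m⁻⁴
  57–159 m: Δρ/Δz = 1.39/102 = 0.014 kg m⁻⁴
  159–181 m: Δρ/Δz = 0.03/22 = 1.4 × 10⁻³ kg m⁻⁴
  181–257 m: Δρ/Δz = 1.10/76 = 0.014 kg m⁻⁴
The largest gradient is in the 29–57 m interval — the pycnocline.

29–57 m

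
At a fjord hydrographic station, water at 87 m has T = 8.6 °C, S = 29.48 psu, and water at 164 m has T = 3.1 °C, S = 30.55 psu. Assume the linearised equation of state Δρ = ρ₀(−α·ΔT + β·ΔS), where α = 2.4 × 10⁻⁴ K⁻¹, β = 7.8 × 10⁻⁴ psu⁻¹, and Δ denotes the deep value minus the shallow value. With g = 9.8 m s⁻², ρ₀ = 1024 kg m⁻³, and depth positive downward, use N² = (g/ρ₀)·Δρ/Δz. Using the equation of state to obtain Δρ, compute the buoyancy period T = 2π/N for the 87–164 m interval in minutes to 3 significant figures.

6.32 min

ΔT = -5.5 K, ΔS = +1.07 psu (deep − shallow).
Δρ/ρ₀ = −αΔT + βΔS = 1.32 × 10⁻³ + 8.346 × 10⁻⁴ = 2.1546 × 10⁻³, so Δρ ≈ 2.206 kg m⁻³.
N² = (g/ρ₀)·Δρ/Δz = g·(Δρ/ρ₀)/Δz = 9.8 × 2.1546 × 10⁻³ / 77 = 2.7422 × 10⁻⁴ s⁻².
N = √(2.7422 × 10⁻⁴) = 0.016560 rad s⁻¹ → T = 2π/N = 379.42 s = 6.3237 min ≈ 6.32 min.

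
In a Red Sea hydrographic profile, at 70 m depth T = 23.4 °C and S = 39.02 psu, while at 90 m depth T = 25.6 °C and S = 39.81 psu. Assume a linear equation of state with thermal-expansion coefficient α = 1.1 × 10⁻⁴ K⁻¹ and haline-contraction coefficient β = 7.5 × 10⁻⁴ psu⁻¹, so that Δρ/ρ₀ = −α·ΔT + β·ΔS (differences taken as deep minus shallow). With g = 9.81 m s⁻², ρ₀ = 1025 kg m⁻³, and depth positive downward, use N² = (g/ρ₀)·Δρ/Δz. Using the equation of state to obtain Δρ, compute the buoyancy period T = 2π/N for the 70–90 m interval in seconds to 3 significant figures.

ΔT = +2.2 K, ΔS = +0.79 psu (deep − shallow).
Δρ/ρ₀ = −αΔT + βΔS = -2.42 × 10⁻⁴ + 5.925 × 10⁻⁴ = 3.505 × 10⁻⁴, so Δρ ≈ 0.3593 kg m⁻³.
N² = (g/ρ₀)·Δρ/Δz = g·(Δρ/ρ₀)/Δz = 9.81 × 3.505 × 10⁻⁴ / 20 = 1.7192 × 10⁻⁴ s⁻².
N = √(1.7192 × 10⁻⁴) = 0.013112 rad s⁻¹ → T = 2π/N = 479.19 s ≈ 479 s.

479 s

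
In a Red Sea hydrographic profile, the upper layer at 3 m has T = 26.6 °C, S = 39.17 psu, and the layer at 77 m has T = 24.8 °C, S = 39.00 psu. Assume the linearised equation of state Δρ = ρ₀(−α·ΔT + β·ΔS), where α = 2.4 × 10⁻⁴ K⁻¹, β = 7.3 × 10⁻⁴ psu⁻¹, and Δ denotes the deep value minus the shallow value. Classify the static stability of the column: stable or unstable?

stable

ΔT = 24.8 − 26.6 = -1.8 K and ΔS = 39.00 − 39.17 = -0.17 psu (deep − shallow).
−αΔT = 4.32 × 10⁻⁴; βΔS = -1.241 × 10⁻⁴; sum Δρ/ρ₀ = 3.079 × 10⁻⁴.
Δρ/ρ₀ > 0, so Δρ > 0: deeper water is denser → statically stable.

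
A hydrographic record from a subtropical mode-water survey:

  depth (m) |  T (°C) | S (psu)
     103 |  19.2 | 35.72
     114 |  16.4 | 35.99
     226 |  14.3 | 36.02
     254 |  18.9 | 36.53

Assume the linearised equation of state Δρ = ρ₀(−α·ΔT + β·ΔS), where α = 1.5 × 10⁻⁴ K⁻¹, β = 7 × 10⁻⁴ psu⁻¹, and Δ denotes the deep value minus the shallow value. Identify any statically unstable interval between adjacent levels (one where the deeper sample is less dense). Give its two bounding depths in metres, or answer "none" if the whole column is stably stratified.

226–254 m

Evaluate Δρ/ρ₀ = −αΔT + βΔS across each adjacent pair:
  103–114 m: −αΔT+βΔS = −(1.5 × 10⁻⁴)(-2.8)+(7 × 10⁻⁴)(+0.27) = 6.1 × 10⁻⁴ → stable
  114–226 m: −αΔT+βΔS = −(1.5 × 10⁻⁴)(-2.1)+(7 × 10⁻⁴)(+0.03) = 3.4 × 10⁻⁴ → stable
  226–254 m: −αΔT+βΔS = −(1.5 × 10⁻⁴)(+4.6)+(7 × 10⁻⁴)(+0.51) = -3.3 × 10⁻⁴ → UNSTABLE
The 226–254 m interval has Δρ < 0: lighter water underlies denser water.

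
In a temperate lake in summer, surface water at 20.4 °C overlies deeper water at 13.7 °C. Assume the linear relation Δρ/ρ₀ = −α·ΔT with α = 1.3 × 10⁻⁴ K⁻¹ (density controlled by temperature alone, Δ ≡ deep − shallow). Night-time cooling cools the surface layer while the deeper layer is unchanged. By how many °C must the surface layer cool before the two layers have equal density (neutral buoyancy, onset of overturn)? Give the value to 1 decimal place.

With temperature the only control, equal density requires T_surf′ = T_deep.
T_surf′ = 13.7 °C.
Cooling required: 20.4 − 13.7 = 6.7 °C.

6.7 °C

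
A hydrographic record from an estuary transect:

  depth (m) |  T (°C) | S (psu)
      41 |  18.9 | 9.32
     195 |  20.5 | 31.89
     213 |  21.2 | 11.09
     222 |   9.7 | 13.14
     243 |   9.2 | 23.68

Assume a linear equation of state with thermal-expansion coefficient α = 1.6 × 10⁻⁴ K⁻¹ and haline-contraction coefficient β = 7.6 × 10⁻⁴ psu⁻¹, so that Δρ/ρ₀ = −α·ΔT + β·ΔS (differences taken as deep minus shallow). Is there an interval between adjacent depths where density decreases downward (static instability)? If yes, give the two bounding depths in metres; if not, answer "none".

Evaluate Δρ/ρ₀ = −αΔT + βΔS across each adjacent pair:
  41–195 m: −αΔT+βΔS = −(1.6 × 10⁻⁴)(+1.6)+(7.6 × 10⁻⁴)(+22.57) = 0.017 → stable
  195–213 m: −αΔT+βΔS = −(1.6 × 10⁻⁴)(+0.7)+(7.6 × 10⁻⁴)(-20.80) = -0.016 → UNSTABLE
  213–222 m: −αΔT+βΔS = −(1.6 × 10⁻⁴)(-11.5)+(7.6 × 10⁻⁴)(+2.05) = 3.4 × 10⁻³ → stable
  222–243 m: −αΔT+βΔS = −(1.6 × 10⁻⁴)(-0.5)+(7.6 × 10⁻⁴)(+10.54) = 8.1 × 10⁻³ → stable
The 195–213 m interval has Δρ < 0: lighter water underlies denser water.

195–213 m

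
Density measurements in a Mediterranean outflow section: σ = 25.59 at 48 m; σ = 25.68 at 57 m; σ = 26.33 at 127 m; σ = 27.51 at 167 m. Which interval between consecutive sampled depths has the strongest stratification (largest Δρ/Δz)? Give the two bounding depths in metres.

127–167 m

Compute the density gradient over each adjacent pair:
  48–57 m: Δρ/Δz = 0.09/9 = 0.010 kg m⁻⁴
  57–127 m: Δρ/Δz = 0.65/70 = 9.3 × 10⁻³ kg m⁻⁴
  127–167 m: Δρ/Δz = 1.18/40 = 0.029 kg m⁻⁴
The largest gradient is in the 127–167 m interval — the pycnocline.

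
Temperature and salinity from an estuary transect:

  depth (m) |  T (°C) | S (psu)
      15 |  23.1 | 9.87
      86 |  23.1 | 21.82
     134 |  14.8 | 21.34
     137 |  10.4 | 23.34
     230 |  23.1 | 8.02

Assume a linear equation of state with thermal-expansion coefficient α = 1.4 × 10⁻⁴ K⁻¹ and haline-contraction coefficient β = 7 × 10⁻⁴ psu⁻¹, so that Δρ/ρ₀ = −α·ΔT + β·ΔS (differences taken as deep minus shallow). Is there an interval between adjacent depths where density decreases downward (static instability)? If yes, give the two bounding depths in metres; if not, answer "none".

137–230 m

Evaluate Δρ/ρ₀ = −αΔT + βΔS across each adjacent pair:
  15–86 m: −αΔT+βΔS = −(1.4 × 10⁻⁴)(+0.0)+(7 × 10⁻⁴)(+11.95) = 8.4 × 10⁻³ → stable
  86–134 m: −αΔT+βΔS = −(1.4 × 10⁻⁴)(-8.3)+(7 × 10⁻⁴)(-0.48) = 8.3 × 10⁻⁴ → stable
  134–137 m: −αΔT+βΔS = −(1.4 × 10⁻⁴)(-4.4)+(7 × 10⁻⁴)(+2.00) = 2.0 × 10⁻³ → stable
  137–230 m: −αΔT+βΔS = −(1.4 × 10⁻⁴)(+12.7)+(7 × 10⁻⁴)(-15.32) = -0.013 → UNSTABLE
The 137–230 m interval has Δρ < 0: lighter water underlies denser water.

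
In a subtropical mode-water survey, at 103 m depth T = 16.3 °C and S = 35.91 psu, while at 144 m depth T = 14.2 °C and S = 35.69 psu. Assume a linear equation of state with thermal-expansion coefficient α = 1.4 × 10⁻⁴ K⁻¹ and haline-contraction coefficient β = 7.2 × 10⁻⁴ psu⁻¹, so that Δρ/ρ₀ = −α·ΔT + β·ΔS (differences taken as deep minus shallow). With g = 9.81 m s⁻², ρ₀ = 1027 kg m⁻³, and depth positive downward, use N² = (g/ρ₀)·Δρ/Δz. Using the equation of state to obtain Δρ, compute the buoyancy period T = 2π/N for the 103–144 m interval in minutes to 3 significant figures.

18.4 min

ΔT = -2.1 K, ΔS = -0.22 psu (deep − shallow).
Δρ/ρ₀ = −αΔT + βΔS = 2.94 × 10⁻⁴ − 1.584 × 10⁻⁴ = 1.356 × 10⁻⁴, so Δρ ≈ 0.1393 kg m⁻³.
N² = (g/ρ₀)·Δρ/Δz = g·(Δρ/ρ₀)/Δz = 9.81 × 1.356 × 10⁻⁴ / 41 = 3.2445 × 10⁻⁵ s⁻².
N = √(3.2445 × 10⁻⁵) = 5.6961 × 10⁻³ rad s⁻¹ → T = 2π/N = 1.1031 × 10³ s = 18.385 min ≈ 18.4 min.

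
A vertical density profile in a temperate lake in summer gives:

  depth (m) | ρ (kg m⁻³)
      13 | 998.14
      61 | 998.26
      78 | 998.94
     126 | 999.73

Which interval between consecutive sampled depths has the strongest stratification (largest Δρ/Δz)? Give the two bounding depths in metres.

61–78 m

Compute the density gradient over each adjacent pair:
  13–61 m: Δρ/Δz = 0.12/48 = 2.5 × 10⁻³ kg m⁻⁴
  61–78 m: Δρ/Δz = 0.68/17 = 0.040 kg m⁻⁴
  78–126 m: Δρ/Δz = 0.79/48 = 0.016 kg m⁻⁴
The largest gradient is in the 61–78 m interval — the pycnocline.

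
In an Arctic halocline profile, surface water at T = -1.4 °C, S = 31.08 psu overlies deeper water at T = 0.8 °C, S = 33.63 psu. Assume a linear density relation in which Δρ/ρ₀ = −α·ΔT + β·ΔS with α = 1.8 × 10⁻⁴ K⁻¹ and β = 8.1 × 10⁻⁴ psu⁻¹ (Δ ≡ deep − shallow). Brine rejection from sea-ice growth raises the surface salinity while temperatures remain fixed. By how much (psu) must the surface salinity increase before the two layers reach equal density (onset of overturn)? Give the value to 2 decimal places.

2.06 psu

Neutral buoyancy requires −α(T_deep − T_surf) + β(S_deep − S_surf′) = 0.
S_surf′ = S_deep − (α/β)·ΔT = 33.63 − (1.8 × 10⁻⁴/8.1 × 10⁻⁴)·(+2.2) = 33.1411 psu.
Increase required: 33.1411 − 31.08 = 2.0611 psu.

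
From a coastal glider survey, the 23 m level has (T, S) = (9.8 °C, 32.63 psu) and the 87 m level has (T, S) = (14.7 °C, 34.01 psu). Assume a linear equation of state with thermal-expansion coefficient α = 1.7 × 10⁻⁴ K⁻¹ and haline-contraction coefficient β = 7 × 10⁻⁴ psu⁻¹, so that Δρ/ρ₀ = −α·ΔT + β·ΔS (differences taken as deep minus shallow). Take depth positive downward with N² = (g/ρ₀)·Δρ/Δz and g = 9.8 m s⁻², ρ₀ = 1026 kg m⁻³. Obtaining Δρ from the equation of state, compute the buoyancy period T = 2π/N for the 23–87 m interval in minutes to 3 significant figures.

ΔT = +4.9 K, ΔS = +1.38 psu (deep − shallow).
Δρ/ρ₀ = −αΔT + βΔS = -8.33 × 10⁻⁴ + 9.66 × 10⁻⁴ = 1.33 × 10⁻⁴, so Δρ ≈ 0.1365 kg m⁻³.
N² = (g/ρ₀)·Δρ/Δz = g·(Δρ/ρ₀)/Δz = 9.8 × 1.33 × 10⁻⁴ / 64 = 2.0366 × 10⁻⁵ s⁻².
N = √(2.0366 × 10⁻⁵) = 4.5129 × 10⁻³ rad s⁻¹ → T = 2π/N = 1.3923 × 10³ s = 23.205 min ≈ 23.2 min.

23.2 min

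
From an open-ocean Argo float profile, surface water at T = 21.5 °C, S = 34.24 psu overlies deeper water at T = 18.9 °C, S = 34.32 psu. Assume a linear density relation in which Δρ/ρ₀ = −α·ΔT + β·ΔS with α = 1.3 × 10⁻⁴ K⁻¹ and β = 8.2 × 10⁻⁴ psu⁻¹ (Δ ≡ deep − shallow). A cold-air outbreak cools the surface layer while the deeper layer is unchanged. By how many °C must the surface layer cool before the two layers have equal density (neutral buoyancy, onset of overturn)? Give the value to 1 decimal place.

Neutral buoyancy requires Δρ = 0, i.e. −α(T_deep − T_surf′) + β(S_deep − S_surf) = 0.
T_surf′ = T_deep − (β/α)·ΔS = 18.9 − (8.2 × 10⁻⁴/1.3 × 10⁻⁴)·(+0.08) = 18.395 °C.
Cooling required: 21.5 − (18.395) = 3.105 °C.

3.1 °C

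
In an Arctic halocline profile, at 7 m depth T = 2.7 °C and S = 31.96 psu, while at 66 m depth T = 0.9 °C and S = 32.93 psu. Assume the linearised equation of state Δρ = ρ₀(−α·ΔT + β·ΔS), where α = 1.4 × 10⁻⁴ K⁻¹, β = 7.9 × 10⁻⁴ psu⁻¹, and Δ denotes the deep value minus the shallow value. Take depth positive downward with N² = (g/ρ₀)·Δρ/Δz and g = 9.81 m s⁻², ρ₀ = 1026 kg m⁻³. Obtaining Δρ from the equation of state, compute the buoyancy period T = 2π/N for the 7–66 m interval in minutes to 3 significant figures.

8.05 min

ΔT = -1.8 K, ΔS = +0.97 psu (deep − shallow).
Δρ/ρ₀ = −αΔT + βΔS = 2.52 × 10⁻⁴ + 7.663 × 10⁻⁴ = 1.0183 × 10⁻³, so Δρ ≈ 1.045 kg m⁻³.
N² = (g/ρ₀)·Δρ/Δz = g·(Δρ/ρ₀)/Δz = 9.81 × 1.0183 × 10⁻³ / 59 = 1.6931 × 10⁻⁴ s⁻².
N = √(1.6931 × 10⁻⁴) = 0.013012 rad s⁻¹ → T = 2π/N = 482.88 s = 8.0480 min ≈ 8.05 min.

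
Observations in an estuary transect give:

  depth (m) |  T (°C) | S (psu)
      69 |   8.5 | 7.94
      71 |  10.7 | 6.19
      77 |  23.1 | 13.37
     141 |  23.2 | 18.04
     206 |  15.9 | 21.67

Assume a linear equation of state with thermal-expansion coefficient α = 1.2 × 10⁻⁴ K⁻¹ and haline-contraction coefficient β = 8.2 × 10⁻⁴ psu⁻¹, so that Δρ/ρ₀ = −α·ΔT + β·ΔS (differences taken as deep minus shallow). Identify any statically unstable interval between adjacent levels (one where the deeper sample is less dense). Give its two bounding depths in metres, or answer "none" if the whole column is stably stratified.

69–71 m

Evaluate Δρ/ρ₀ = −αΔT + βΔS across each adjacent pair:
  69–71 m: −αΔT+βΔS = −(1.2 × 10⁻⁴)(+2.2)+(8.2 × 10⁻⁴)(-1.75) = -1.7 × 10⁻³ → UNSTABLE
  71–77 m: −αΔT+βΔS = −(1.2 × 10⁻⁴)(+12.4)+(8.2 × 10⁻⁴)(+7.18) = 4.4 × 10⁻³ → stable
  77–141 m: −αΔT+βΔS = −(1.2 × 10⁻⁴)(+0.1)+(8.2 × 10⁻⁴)(+4.67) = 3.8 × 10⁻³ → stable
  141–206 m: −αΔT+βΔS = −(1.2 × 10⁻⁴)(-7.3)+(8.2 × 10⁻⁴)(+3.63) = 3.9 × 10⁻³ → stable
The 69–71 m interval has Δρ < 0: lighter water underlies denser water.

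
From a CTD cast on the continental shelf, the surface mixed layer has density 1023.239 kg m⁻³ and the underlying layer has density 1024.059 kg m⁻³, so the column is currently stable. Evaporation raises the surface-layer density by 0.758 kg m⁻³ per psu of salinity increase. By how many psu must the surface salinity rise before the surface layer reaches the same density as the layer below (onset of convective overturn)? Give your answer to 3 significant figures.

Density deficit of the surface layer: 1024.059 − 1023.239 = 0.82 kg m⁻³.
Required change = 0.82 / 0.758 = 1.08 psu.

1.08 psu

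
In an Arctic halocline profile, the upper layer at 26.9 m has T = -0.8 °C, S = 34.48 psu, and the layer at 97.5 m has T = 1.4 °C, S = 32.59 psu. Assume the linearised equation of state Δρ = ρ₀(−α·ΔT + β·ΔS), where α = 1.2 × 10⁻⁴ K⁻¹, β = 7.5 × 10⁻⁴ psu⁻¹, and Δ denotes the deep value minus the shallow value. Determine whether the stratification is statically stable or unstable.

unstable

ΔT = 1.4 − -0.8 = +2.2 K and ΔS = 32.59 − 34.48 = -1.89 psu (deep − shallow).
−αΔT = -2.64 × 10⁻⁴; βΔS = -1.4175 × 10⁻³; sum Δρ/ρ₀ = -1.6815 × 10⁻³.
Δρ/ρ₀ < 0, so Δρ < 0: deeper water is lighter → statically unstable; the column would overturn.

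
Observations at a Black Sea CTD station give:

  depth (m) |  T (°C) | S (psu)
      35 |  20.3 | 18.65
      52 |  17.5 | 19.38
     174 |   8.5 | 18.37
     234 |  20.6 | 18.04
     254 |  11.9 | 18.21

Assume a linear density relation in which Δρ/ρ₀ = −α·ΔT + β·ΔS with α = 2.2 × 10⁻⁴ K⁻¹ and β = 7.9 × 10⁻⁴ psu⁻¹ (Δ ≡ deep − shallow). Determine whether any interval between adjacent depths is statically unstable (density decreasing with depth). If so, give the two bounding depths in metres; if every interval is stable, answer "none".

174–234 m

Evaluate Δρ/ρ₀ = −αΔT + βΔS across each adjacent pair:
  35–52 m: −αΔT+βΔS = −(2.2 × 10⁻⁴)(-2.8)+(7.9 × 10⁻⁴)(+0.73) = 1.2 × 10⁻³ → stable
  52–174 m: −αΔT+βΔS = −(2.2 × 10⁻⁴)(-9.0)+(7.9 × 10⁻⁴)(-1.01) = 1.2 × 10⁻³ → stable
  174–234 m: −αΔT+βΔS = −(2.2 × 10⁻⁴)(+12.1)+(7.9 × 10⁻⁴)(-0.33) = -2.9 × 10⁻³ → UNSTABLE
  234–254 m: −αΔT+βΔS = −(2.2 × 10⁻⁴)(-8.7)+(7.9 × 10⁻⁴)(+0.17) = 2.0 × 10⁻³ → stable
The 174–234 m interval has Δρ < 0: lighter water underlies denser water.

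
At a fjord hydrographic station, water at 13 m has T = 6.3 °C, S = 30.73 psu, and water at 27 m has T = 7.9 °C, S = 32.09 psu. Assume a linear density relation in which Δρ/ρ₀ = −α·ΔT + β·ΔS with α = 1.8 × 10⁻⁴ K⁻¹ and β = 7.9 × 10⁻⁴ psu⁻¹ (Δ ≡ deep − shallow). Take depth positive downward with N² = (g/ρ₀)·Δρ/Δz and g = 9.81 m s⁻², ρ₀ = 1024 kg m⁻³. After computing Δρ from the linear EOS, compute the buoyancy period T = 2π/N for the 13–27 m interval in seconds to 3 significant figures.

ΔT = +1.6 K, ΔS = +1.36 psu (deep − shallow).
Δρ/ρ₀ = −αΔT + βΔS = -2.88 × 10⁻⁴ + 1.0744 × 10⁻³ = 7.864 × 10⁻⁴, so Δρ ≈ 0.8053 kg m⁻³.
N² = (g/ρ₀)·Δρ/Δz = g·(Δρ/ρ₀)/Δz = 9.81 × 7.864 × 10⁻⁴ / 14 = 5.5104 × 10⁻⁴ s⁻².
N = √(5.5104 × 10⁻⁴) = 0.023474 rad s⁻¹ → T = 2π/N = 267.67 s ≈ 268 s.

268 s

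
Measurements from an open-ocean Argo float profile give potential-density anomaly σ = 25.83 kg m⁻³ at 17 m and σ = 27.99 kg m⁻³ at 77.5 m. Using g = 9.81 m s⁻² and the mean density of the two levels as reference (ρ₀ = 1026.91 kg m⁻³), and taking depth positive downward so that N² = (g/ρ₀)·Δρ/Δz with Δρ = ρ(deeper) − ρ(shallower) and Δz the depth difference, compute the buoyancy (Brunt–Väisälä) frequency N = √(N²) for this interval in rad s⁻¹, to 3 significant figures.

0.0185 rad s⁻¹

Δρ = 1027.99 − 1025.83 = 2.16 kg m⁻³ over Δz = 77.5 − 17 = 60.5 m.
N² = (9.81/1026.91) × (2.16/60.5) = 3.4106 × 10⁻⁴ s⁻².
N = √(3.4106 × 10⁻⁴) = 0.018468 rad s⁻¹ ≈ 0.0185 rad s⁻¹.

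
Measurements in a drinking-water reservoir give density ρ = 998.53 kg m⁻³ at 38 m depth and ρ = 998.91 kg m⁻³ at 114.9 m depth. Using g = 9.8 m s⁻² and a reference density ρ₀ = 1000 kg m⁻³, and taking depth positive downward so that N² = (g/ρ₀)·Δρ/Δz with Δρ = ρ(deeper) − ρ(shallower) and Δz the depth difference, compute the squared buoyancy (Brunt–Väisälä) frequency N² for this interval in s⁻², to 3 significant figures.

Δρ = 998.91 − 998.53 = 0.38 kg m⁻³ over Δz = 114.9 − 38 = 76.9 m.
N² = (9.8/1000) × (0.38/76.9) = 4.8427 × 10⁻⁵ s⁻² ≈ 4.84 × 10⁻⁵ s⁻².

4.84 × 10⁻⁵ s⁻²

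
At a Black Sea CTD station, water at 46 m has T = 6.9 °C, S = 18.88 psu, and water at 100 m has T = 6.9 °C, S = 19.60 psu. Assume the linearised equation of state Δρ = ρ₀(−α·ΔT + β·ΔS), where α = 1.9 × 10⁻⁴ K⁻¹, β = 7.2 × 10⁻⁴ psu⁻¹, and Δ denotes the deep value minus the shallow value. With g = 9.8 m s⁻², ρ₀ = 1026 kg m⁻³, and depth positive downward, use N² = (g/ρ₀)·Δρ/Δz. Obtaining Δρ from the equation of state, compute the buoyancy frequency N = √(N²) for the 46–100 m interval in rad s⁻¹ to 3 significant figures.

9.70 × 10⁻³ rad s⁻¹

ΔT = +0.0 K, ΔS = +0.72 psu (deep − shallow).
Δρ/ρ₀ = −αΔT + βΔS = 0 + 5.184 × 10⁻⁴ = 5.184 × 10⁻⁴, so Δρ ≈ 0.5319 kg m⁻³.
N² = (g/ρ₀)·Δρ/Δz = g·(Δρ/ρ₀)/Δz = 9.8 × 5.184 × 10⁻⁴ / 54 = 9.4080 × 10⁻⁵ s⁻².
N = √(9.4080 × 10⁻⁵) = 9.6995 × 10⁻³ rad s⁻¹ ≈ 9.70 × 10⁻³ rad s⁻¹.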